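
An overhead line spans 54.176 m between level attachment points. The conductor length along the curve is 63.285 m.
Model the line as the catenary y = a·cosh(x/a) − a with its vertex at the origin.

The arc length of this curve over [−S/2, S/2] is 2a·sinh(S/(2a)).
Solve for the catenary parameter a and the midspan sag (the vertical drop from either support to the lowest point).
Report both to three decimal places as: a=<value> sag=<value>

a=27.625 sag=14.380

seed: a₀ = √(S³/(24(L−S))) = √(54.176³/(24·9.109)) = 26.969285
iter 1: u=1.004402  f(a)=+4.707e-01  f'(a)=-7.462e-01  a ← 26.969285 − (+4.707e-01/-7.462e-01) = 27.600064
iter 2: u=0.981447  f(a)=+1.702e-02  f'(a)=-6.931e-01  a ← 27.600064 − (+1.702e-02/-6.931e-01) = 27.624619
iter 3: u=0.980575  f(a)=+2.410e-05  f'(a)=-6.911e-01  a ← 27.624619 − (+2.410e-05/-6.911e-01) = 27.624654
iter 4: u=0.980573  f(a)=+4.847e-11  f'(a)=-6.911e-01  a ← 27.624654 − (+4.847e-11/-6.911e-01) = 27.624654
iter 5: u=0.980573  f(a)=+1.421e-14  f'(a)=-6.911e-01  a ← 27.624654 − (+1.421e-14/-6.911e-01) = 27.624654
converged: |Δa| < 1e-12 after 5 iterations
sag = a·(cosh(S/(2a)) − 1) = 27.624654·(cosh(0.980573) − 1) = 14.379742
T_max/T_min = cosh(S/(2a)) = 1.520540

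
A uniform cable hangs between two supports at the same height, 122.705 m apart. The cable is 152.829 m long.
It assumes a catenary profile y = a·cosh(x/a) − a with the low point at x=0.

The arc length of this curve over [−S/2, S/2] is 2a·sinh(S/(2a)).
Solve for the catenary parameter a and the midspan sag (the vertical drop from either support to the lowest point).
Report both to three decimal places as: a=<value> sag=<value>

a=52.316 sag=40.291

seed: a₀ = √(S³/(24(L−S))) = √(122.705³/(24·30.124)) = 50.551198
iter 1: u=1.213671  f(a)=+2.298e+00  f'(a)=-1.377e+00  a ← 50.551198 − (+2.298e+00/-1.377e+00) = 52.220240
iter 2: u=1.174880  f(a)=+1.187e-01  f'(a)=-1.238e+00  a ← 52.220240 − (+1.187e-01/-1.238e+00) = 52.316141
iter 3: u=1.172726  f(a)=+3.551e-04  f'(a)=-1.231e+00  a ← 52.316141 − (+3.551e-04/-1.231e+00) = 52.316429
iter 4: u=1.172720  f(a)=+3.197e-09  f'(a)=-1.231e+00  a ← 52.316429 − (+3.197e-09/-1.231e+00) = 52.316429
iter 5: u=1.172720  f(a)=+0.000e+00  f'(a)=-1.231e+00  a ← 52.316429 − (+0.000e+00/-1.231e+00) = 52.316429
converged: |Δa| < 1e-12 after 5 iterations
sag = a·(cosh(S/(2a)) − 1) = 52.316429·(cosh(1.172720) − 1) = 40.291263
T_max/T_min = cosh(S/(2a)) = 1.770145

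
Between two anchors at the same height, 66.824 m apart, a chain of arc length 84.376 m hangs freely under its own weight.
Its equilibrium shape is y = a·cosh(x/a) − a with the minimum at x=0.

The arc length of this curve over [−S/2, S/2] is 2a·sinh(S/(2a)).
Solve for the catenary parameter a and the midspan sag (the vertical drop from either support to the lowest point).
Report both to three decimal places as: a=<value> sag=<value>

a=27.606 sag=22.811

seed: a₀ = √(S³/(24(L−S))) = √(66.824³/(24·17.552)) = 26.615203
iter 1: u=1.255373  f(a)=+1.436e+00  f'(a)=-1.539e+00  a ← 26.615203 − (+1.436e+00/-1.539e+00) = 27.548438
iter 2: u=1.212846  f(a)=+7.899e-02  f'(a)=-1.374e+00  a ← 27.548438 − (+7.899e-02/-1.374e+00) = 27.605937
iter 3: u=1.210319  f(a)=+2.698e-04  f'(a)=-1.364e+00  a ← 27.605937 − (+2.698e-04/-1.364e+00) = 27.606134
iter 4: u=1.210311  f(a)=+3.170e-09  f'(a)=-1.364e+00  a ← 27.606134 − (+3.170e-09/-1.364e+00) = 27.606134
iter 5: u=1.210311  f(a)=+1.421e-14  f'(a)=-1.364e+00  a ← 27.606134 − (+1.421e-14/-1.364e+00) = 27.606134
converged: |Δa| < 1e-12 after 5 iterations
sag = a·(cosh(S/(2a)) − 1) = 27.606134·(cosh(1.210311) − 1) = 22.811382
T_max/T_min = cosh(S/(2a)) = 1.826316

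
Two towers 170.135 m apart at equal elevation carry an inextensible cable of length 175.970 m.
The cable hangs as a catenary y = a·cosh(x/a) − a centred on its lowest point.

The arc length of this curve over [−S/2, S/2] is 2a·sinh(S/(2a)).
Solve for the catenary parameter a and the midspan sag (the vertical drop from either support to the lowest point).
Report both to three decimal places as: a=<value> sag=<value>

a=188.484 sag=19.525

seed: a₀ = √(S³/(24(L−S))) = √(170.135³/(24·5.835)) = 187.527277
iter 1: u=0.453627  f(a)=+6.033e-02  f'(a)=-6.352e-02  a ← 187.527277 − (+6.033e-02/-6.352e-02) = 188.477052
iter 2: u=0.451341  f(a)=+4.614e-04  f'(a)=-6.255e-02  a ← 188.477052 − (+4.614e-04/-6.255e-02) = 188.484429
iter 3: u=0.451324  f(a)=+2.745e-08  f'(a)=-6.255e-02  a ← 188.484429 − (+2.745e-08/-6.255e-02) = 188.484429
iter 4: u=0.451324  f(a)=+2.842e-14  f'(a)=-6.255e-02  a ← 188.484429 − (+2.842e-14/-6.255e-02) = 188.484429
converged: |Δa| < 1e-12 after 4 iterations
sag = a·(cosh(S/(2a)) − 1) = 188.484429·(cosh(0.451324) − 1) = 19.524562
T_max/T_min = cosh(S/(2a)) = 1.103587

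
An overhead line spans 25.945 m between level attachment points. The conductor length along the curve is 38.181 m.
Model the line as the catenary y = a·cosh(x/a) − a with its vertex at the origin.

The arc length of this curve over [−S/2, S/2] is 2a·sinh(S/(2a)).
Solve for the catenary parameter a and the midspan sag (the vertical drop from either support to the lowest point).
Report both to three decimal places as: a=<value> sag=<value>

a=8.207 sag=12.573

seed: a₀ = √(S³/(24(L−S))) = √(25.945³/(24·12.236)) = 7.711789
iter 1: u=1.682165  f(a)=+1.853e+00  f'(a)=-4.167e+00  a ← 7.711789 − (+1.853e+00/-4.167e+00) = 8.156370
iter 2: u=1.590475  f(a)=+1.723e-01  f'(a)=-3.425e+00  a ← 8.156370 − (+1.723e-01/-3.425e+00) = 8.206671
iter 3: u=1.580726  f(a)=+1.827e-03  f'(a)=-3.353e+00  a ← 8.206671 − (+1.827e-03/-3.353e+00) = 8.207216
iter 4: u=1.580621  f(a)=+2.104e-07  f'(a)=-3.352e+00  a ← 8.207216 − (+2.104e-07/-3.352e+00) = 8.207216
iter 5: u=1.580621  f(a)=+0.000e+00  f'(a)=-3.352e+00  a ← 8.207216 − (+0.000e+00/-3.352e+00) = 8.207216
converged: |Δa| < 1e-12 after 5 iterations
sag = a·(cosh(S/(2a)) − 1) = 8.207216·(cosh(1.580621) − 1) = 12.572716
T_max/T_min = cosh(S/(2a)) = 2.531910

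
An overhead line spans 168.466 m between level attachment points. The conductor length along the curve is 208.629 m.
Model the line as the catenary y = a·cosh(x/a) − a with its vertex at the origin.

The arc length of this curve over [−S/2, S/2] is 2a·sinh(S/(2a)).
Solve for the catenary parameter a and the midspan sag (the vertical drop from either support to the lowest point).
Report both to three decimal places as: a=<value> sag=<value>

seed: a₀ = √(S³/(24(L−S))) = √(168.466³/(24·40.163)) = 70.428705
iter 1: u=1.196004  f(a)=+2.972e+00  f'(a)=-1.312e+00  a ← 70.428705 − (+2.972e+00/-1.312e+00) = 72.693783
iter 2: u=1.158737  f(a)=+1.494e-01  f'(a)=-1.183e+00  a ← 72.693783 − (+1.494e-01/-1.183e+00) = 72.820051
iter 3: u=1.156728  f(a)=+4.218e-04  f'(a)=-1.177e+00  a ← 72.820051 − (+4.218e-04/-1.177e+00) = 72.820410
iter 4: u=1.156722  f(a)=+3.382e-09  f'(a)=-1.177e+00  a ← 72.820410 − (+3.382e-09/-1.177e+00) = 72.820410
iter 5: u=1.156722  f(a)=+5.684e-14  f'(a)=-1.177e+00  a ← 72.820410 − (+5.684e-14/-1.177e+00) = 72.820410
converged: |Δa| < 1e-12 after 5 iterations
sag = a·(cosh(S/(2a)) − 1) = 72.820410·(cosh(1.156722) − 1) = 54.397227
T_max/T_min = cosh(S/(2a)) = 1.747005

a=72.820 sag=54.397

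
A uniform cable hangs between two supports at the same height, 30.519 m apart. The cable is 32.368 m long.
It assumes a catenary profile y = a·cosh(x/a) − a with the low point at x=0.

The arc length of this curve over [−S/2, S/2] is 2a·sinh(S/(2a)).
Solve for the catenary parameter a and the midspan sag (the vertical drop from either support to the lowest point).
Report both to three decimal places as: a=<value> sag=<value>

a=25.536 sag=4.697

seed: a₀ = √(S³/(24(L−S))) = √(30.519³/(24·1.849)) = 25.309372
iter 1: u=0.602919  f(a)=+3.390e-02  f'(a)=-1.515e-01  a ← 25.309372 − (+3.390e-02/-1.515e-01) = 25.533139
iter 2: u=0.597635  f(a)=+4.548e-04  f'(a)=-1.475e-01  a ← 25.533139 − (+4.548e-04/-1.475e-01) = 25.536223
iter 3: u=0.597563  f(a)=+8.435e-08  f'(a)=-1.474e-01  a ← 25.536223 − (+8.435e-08/-1.474e-01) = 25.536224
iter 4: u=0.597563  f(a)=+7.105e-15  f'(a)=-1.474e-01  a ← 25.536224 − (+7.105e-15/-1.474e-01) = 25.536224
converged: |Δa| < 1e-12 after 4 iterations
sag = a·(cosh(S/(2a)) − 1) = 25.536224·(cosh(0.597563) − 1) = 4.696550
T_max/T_min = cosh(S/(2a)) = 1.183917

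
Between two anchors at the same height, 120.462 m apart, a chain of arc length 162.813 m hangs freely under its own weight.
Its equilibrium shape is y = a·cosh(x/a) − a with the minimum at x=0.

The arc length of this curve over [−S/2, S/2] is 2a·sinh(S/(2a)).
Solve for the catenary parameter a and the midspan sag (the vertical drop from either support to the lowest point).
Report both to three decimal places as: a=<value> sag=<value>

a=43.501 sag=48.799

seed: a₀ = √(S³/(24(L−S))) = √(120.462³/(24·42.351)) = 41.470345
iter 1: u=1.452387  f(a)=+4.698e+00  f'(a)=-2.507e+00  a ← 41.470345 − (+4.698e+00/-2.507e+00) = 43.344189
iter 2: u=1.389598  f(a)=+3.372e-01  f'(a)=-2.159e+00  a ← 43.344189 − (+3.372e-01/-2.159e+00) = 43.500363
iter 3: u=1.384609  f(a)=+2.034e-03  f'(a)=-2.133e+00  a ← 43.500363 − (+2.034e-03/-2.133e+00) = 43.501317
iter 4: u=1.384579  f(a)=+7.498e-08  f'(a)=-2.133e+00  a ← 43.501317 − (+7.498e-08/-2.133e+00) = 43.501317
iter 5: u=1.384579  f(a)=+0.000e+00  f'(a)=-2.133e+00  a ← 43.501317 − (+0.000e+00/-2.133e+00) = 43.501317
converged: |Δa| < 1e-12 after 5 iterations
sag = a·(cosh(S/(2a)) − 1) = 43.501317·(cosh(1.384579) − 1) = 48.799186
T_max/T_min = cosh(S/(2a)) = 2.121786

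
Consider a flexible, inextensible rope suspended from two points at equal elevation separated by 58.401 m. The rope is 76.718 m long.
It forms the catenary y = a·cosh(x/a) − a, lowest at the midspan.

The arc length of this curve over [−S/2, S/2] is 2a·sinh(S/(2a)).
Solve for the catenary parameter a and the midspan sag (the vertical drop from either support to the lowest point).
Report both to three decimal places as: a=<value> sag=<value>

a=22.223 sag=22.108

seed: a₀ = √(S³/(24(L−S))) = √(58.401³/(24·18.317)) = 21.286175
iter 1: u=1.371806  f(a)=+1.803e+00  f'(a)=-2.067e+00  a ← 21.286175 − (+1.803e+00/-2.067e+00) = 22.158158
iter 2: u=1.317822  f(a)=+1.167e-01  f'(a)=-1.808e+00  a ← 22.158158 − (+1.167e-01/-1.808e+00) = 22.222713
iter 3: u=1.313993  f(a)=+5.638e-04  f'(a)=-1.790e+00  a ← 22.222713 − (+5.638e-04/-1.790e+00) = 22.223028
iter 4: u=1.313975  f(a)=+1.330e-08  f'(a)=-1.790e+00  a ← 22.223028 − (+1.330e-08/-1.790e+00) = 22.223028
iter 5: u=1.313975  f(a)=+1.421e-14  f'(a)=-1.790e+00  a ← 22.223028 − (+1.421e-14/-1.790e+00) = 22.223028
converged: |Δa| < 1e-12 after 5 iterations
sag = a·(cosh(S/(2a)) − 1) = 22.223028·(cosh(1.313975) − 1) = 22.108404
T_max/T_min = cosh(S/(2a)) = 1.994842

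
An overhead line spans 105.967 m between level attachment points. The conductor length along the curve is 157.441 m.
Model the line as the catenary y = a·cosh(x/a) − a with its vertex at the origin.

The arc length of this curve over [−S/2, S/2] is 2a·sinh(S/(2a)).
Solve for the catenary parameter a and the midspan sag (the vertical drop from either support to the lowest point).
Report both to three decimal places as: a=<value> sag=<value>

seed: a₀ = √(S³/(24(L−S))) = √(105.967³/(24·51.474)) = 31.035331
iter 1: u=1.707199  f(a)=+8.043e+00  f'(a)=-4.390e+00  a ← 31.035331 − (+8.043e+00/-4.390e+00) = 32.867451
iter 2: u=1.612036  f(a)=+7.673e-01  f'(a)=-3.589e+00  a ← 32.867451 − (+7.673e-01/-3.589e+00) = 33.081222
iter 3: u=1.601619  f(a)=+8.607e-03  f'(a)=-3.509e+00  a ← 33.081222 − (+8.607e-03/-3.509e+00) = 33.083675
iter 4: u=1.601500  f(a)=+1.110e-06  f'(a)=-3.508e+00  a ← 33.083675 − (+1.110e-06/-3.508e+00) = 33.083675
iter 5: u=1.601500  f(a)=+5.684e-14  f'(a)=-3.508e+00  a ← 33.083675 − (+5.684e-14/-3.508e+00) = 33.083675
converged: |Δa| < 1e-12 after 5 iterations
sag = a·(cosh(S/(2a)) − 1) = 33.083675·(cosh(1.601500) − 1) = 52.306293
T_max/T_min = cosh(S/(2a)) = 2.581030

a=33.084 sag=52.306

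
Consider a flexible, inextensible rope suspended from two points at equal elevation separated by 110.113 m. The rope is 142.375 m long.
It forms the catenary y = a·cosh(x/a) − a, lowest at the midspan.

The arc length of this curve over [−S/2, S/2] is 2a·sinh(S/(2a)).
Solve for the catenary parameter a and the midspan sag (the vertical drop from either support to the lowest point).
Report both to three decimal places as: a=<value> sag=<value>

seed: a₀ = √(S³/(24(L−S))) = √(110.113³/(24·32.262)) = 41.524712
iter 1: u=1.325873  f(a)=+2.957e+00  f'(a)=-1.845e+00  a ← 41.524712 − (+2.957e+00/-1.845e+00) = 43.127839
iter 2: u=1.276588  f(a)=+1.799e-01  f'(a)=-1.627e+00  a ← 43.127839 − (+1.799e-01/-1.627e+00) = 43.238434
iter 3: u=1.273323  f(a)=+7.609e-04  f'(a)=-1.613e+00  a ← 43.238434 − (+7.609e-04/-1.613e+00) = 43.238905
iter 4: u=1.273309  f(a)=+1.374e-08  f'(a)=-1.613e+00  a ← 43.238905 − (+1.374e-08/-1.613e+00) = 43.238905
iter 5: u=1.273309  f(a)=+2.842e-14  f'(a)=-1.613e+00  a ← 43.238905 − (+2.842e-14/-1.613e+00) = 43.238905
converged: |Δa| < 1e-12 after 5 iterations
sag = a·(cosh(S/(2a)) − 1) = 43.238905·(cosh(1.273309) − 1) = 40.051329
T_max/T_min = cosh(S/(2a)) = 1.926280

a=43.239 sag=40.051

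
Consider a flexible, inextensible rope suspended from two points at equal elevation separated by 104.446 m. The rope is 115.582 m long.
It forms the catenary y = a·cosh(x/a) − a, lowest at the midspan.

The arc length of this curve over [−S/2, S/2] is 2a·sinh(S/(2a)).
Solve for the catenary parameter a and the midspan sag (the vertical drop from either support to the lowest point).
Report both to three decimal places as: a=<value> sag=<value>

a=66.313 sag=21.649

seed: a₀ = √(S³/(24(L−S))) = √(104.446³/(24·11.136)) = 65.293130
iter 1: u=0.799824  f(a)=+3.617e-01  f'(a)=-3.634e-01  a ← 65.293130 − (+3.617e-01/-3.634e-01) = 66.288274
iter 2: u=0.787817  f(a)=+8.434e-03  f'(a)=-3.467e-01  a ← 66.288274 − (+8.434e-03/-3.467e-01) = 66.312604
iter 3: u=0.787528  f(a)=+4.830e-06  f'(a)=-3.463e-01  a ← 66.312604 − (+4.830e-06/-3.463e-01) = 66.312618
iter 4: u=0.787527  f(a)=+1.577e-12  f'(a)=-3.463e-01  a ← 66.312618 − (+1.577e-12/-3.463e-01) = 66.312618
converged: |Δa| < 1e-12 after 4 iterations
sag = a·(cosh(S/(2a)) − 1) = 66.312618·(cosh(0.787527) − 1) = 21.648527
T_max/T_min = cosh(S/(2a)) = 1.326462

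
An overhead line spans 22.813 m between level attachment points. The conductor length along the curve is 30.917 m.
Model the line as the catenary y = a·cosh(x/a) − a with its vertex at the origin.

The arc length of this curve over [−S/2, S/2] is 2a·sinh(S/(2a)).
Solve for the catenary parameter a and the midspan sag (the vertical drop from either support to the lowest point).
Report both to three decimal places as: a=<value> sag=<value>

seed: a₀ = √(S³/(24(L−S))) = √(22.813³/(24·8.104)) = 7.813008
iter 1: u=1.459937  f(a)=+9.088e-01  f'(a)=-2.552e+00  a ← 7.813008 − (+9.088e-01/-2.552e+00) = 8.169168
iter 2: u=1.396287  f(a)=+6.584e-02  f'(a)=-2.194e+00  a ← 8.169168 − (+6.584e-02/-2.194e+00) = 8.199173
iter 3: u=1.391177  f(a)=+4.052e-04  f'(a)=-2.167e+00  a ← 8.199173 − (+4.052e-04/-2.167e+00) = 8.199360
iter 4: u=1.391145  f(a)=+1.556e-08  f'(a)=-2.167e+00  a ← 8.199360 − (+1.556e-08/-2.167e+00) = 8.199360
iter 5: u=1.391145  f(a)=+3.553e-15  f'(a)=-2.167e+00  a ← 8.199360 − (+3.553e-15/-2.167e+00) = 8.199360
converged: |Δa| < 1e-12 after 5 iterations
sag = a·(cosh(S/(2a)) − 1) = 8.199360·(cosh(1.391145) − 1) = 9.299061
T_max/T_min = cosh(S/(2a)) = 2.134120

a=8.199 sag=9.299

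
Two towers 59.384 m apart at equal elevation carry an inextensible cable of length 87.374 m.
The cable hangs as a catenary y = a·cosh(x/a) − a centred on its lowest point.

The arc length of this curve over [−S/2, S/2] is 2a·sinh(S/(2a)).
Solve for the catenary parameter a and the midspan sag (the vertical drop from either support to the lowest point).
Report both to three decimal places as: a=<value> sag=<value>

a=18.790 sag=28.767

seed: a₀ = √(S³/(24(L−S))) = √(59.384³/(24·27.990)) = 17.656194
iter 1: u=1.681676  f(a)=+4.235e+00  f'(a)=-4.163e+00  a ← 17.656194 − (+4.235e+00/-4.163e+00) = 18.673589
iter 2: u=1.590053  f(a)=+3.936e-01  f'(a)=-3.422e+00  a ← 18.673589 − (+3.936e-01/-3.422e+00) = 18.788630
iter 3: u=1.580317  f(a)=+4.170e-03  f'(a)=-3.350e+00  a ← 18.788630 − (+4.170e-03/-3.350e+00) = 18.789875
iter 4: u=1.580213  f(a)=+4.791e-07  f'(a)=-3.349e+00  a ← 18.789875 − (+4.791e-07/-3.349e+00) = 18.789875
iter 5: u=1.580213  f(a)=+0.000e+00  f'(a)=-3.349e+00  a ← 18.789875 − (+0.000e+00/-3.349e+00) = 18.789875
converged: |Δa| < 1e-12 after 5 iterations
sag = a·(cosh(S/(2a)) − 1) = 18.789875·(cosh(1.580213) − 1) = 28.766548
T_max/T_min = cosh(S/(2a)) = 2.530960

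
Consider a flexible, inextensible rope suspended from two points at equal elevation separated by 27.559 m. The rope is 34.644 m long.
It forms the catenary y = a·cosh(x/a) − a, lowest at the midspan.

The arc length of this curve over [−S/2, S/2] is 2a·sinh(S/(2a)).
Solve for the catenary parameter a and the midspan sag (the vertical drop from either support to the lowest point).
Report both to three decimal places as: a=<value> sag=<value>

seed: a₀ = √(S³/(24(L−S))) = √(27.559³/(24·7.085)) = 11.094804
iter 1: u=1.241978  f(a)=+5.669e-01  f'(a)=-1.485e+00  a ← 11.094804 − (+5.669e-01/-1.485e+00) = 11.476491
iter 2: u=1.200672  f(a)=+3.057e-02  f'(a)=-1.329e+00  a ← 11.476491 − (+3.057e-02/-1.329e+00) = 11.499492
iter 3: u=1.198270  f(a)=+1.001e-04  f'(a)=-1.320e+00  a ← 11.499492 − (+1.001e-04/-1.320e+00) = 11.499568
iter 4: u=1.198262  f(a)=+1.081e-09  f'(a)=-1.320e+00  a ← 11.499568 − (+1.081e-09/-1.320e+00) = 11.499568
iter 5: u=1.198262  f(a)=+0.000e+00  f'(a)=-1.320e+00  a ← 11.499568 − (+0.000e+00/-1.320e+00) = 11.499568
converged: |Δa| < 1e-12 after 5 iterations
sag = a·(cosh(S/(2a)) − 1) = 11.499568·(cosh(1.198262) − 1) = 9.292059
T_max/T_min = cosh(S/(2a)) = 1.808035

a=11.500 sag=9.292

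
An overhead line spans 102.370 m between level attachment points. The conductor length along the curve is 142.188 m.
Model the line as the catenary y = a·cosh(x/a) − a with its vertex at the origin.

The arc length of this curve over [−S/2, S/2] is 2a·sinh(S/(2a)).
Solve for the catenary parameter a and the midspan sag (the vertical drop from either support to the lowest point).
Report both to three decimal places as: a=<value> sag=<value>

a=35.308 sag=44.071

seed: a₀ = √(S³/(24(L−S))) = √(102.370³/(24·39.818)) = 33.505316
iter 1: u=1.527668  f(a)=+4.913e+00  f'(a)=-2.980e+00  a ← 33.505316 − (+4.913e+00/-2.980e+00) = 35.154095
iter 2: u=1.456018  f(a)=+3.859e-01  f'(a)=-2.528e+00  a ← 35.154095 − (+3.859e-01/-2.528e+00) = 35.306733
iter 3: u=1.449723  f(a)=+2.830e-03  f'(a)=-2.491e+00  a ← 35.306733 − (+2.830e-03/-2.491e+00) = 35.307869
iter 4: u=1.449677  f(a)=+1.547e-07  f'(a)=-2.491e+00  a ← 35.307869 − (+1.547e-07/-2.491e+00) = 35.307869
iter 5: u=1.449677  f(a)=-2.842e-14  f'(a)=-2.491e+00  a ← 35.307869 − (-2.842e-14/-2.491e+00) = 35.307869
converged: |Δa| < 1e-12 after 5 iterations
sag = a·(cosh(S/(2a)) − 1) = 35.307869·(cosh(1.449677) − 1) = 44.070985
T_max/T_min = cosh(S/(2a)) = 2.248192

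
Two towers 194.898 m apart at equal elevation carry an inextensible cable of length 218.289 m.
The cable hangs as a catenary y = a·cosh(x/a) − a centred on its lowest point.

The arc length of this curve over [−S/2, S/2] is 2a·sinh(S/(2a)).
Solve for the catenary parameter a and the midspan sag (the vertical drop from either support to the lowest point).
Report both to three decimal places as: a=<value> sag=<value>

seed: a₀ = √(S³/(24(L−S))) = √(194.898³/(24·23.391)) = 114.836794
iter 1: u=0.848587  f(a)=+8.568e-01  f'(a)=-4.375e-01  a ← 114.836794 − (+8.568e-01/-4.375e-01) = 116.795241
iter 2: u=0.834358  f(a)=+2.241e-02  f'(a)=-4.149e-01  a ← 116.795241 − (+2.241e-02/-4.149e-01) = 116.849257
iter 3: u=0.833972  f(a)=+1.624e-05  f'(a)=-4.143e-01  a ← 116.849257 − (+1.624e-05/-4.143e-01) = 116.849296
iter 4: u=0.833972  f(a)=+8.527e-12  f'(a)=-4.143e-01  a ← 116.849296 − (+8.527e-12/-4.143e-01) = 116.849296
converged: |Δa| < 1e-12 after 4 iterations
sag = a·(cosh(S/(2a)) − 1) = 116.849296·(cosh(0.833972) − 1) = 43.045294
T_max/T_min = cosh(S/(2a)) = 1.368383

a=116.849 sag=43.045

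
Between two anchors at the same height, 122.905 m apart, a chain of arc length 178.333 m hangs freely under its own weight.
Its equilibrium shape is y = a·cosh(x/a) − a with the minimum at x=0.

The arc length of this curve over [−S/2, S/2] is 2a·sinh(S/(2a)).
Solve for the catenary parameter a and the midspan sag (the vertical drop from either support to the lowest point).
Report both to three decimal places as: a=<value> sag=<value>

a=39.662 sag=57.928

seed: a₀ = √(S³/(24(L−S))) = √(122.905³/(24·55.428)) = 37.358042
iter 1: u=1.644960  f(a)=+8.001e+00  f'(a)=-3.852e+00  a ← 37.358042 − (+8.001e+00/-3.852e+00) = 39.435140
iter 2: u=1.558318  f(a)=+7.158e-01  f'(a)=-3.191e+00  a ← 39.435140 − (+7.158e-01/-3.191e+00) = 39.659447
iter 3: u=1.549505  f(a)=+6.971e-03  f'(a)=-3.129e+00  a ← 39.659447 − (+6.971e-03/-3.129e+00) = 39.661675
iter 4: u=1.549418  f(a)=+6.756e-07  f'(a)=-3.128e+00  a ← 39.661675 − (+6.756e-07/-3.128e+00) = 39.661675
iter 5: u=1.549418  f(a)=+2.842e-14  f'(a)=-3.128e+00  a ← 39.661675 − (+2.842e-14/-3.128e+00) = 39.661675
converged: |Δa| < 1e-12 after 5 iterations
sag = a·(cosh(S/(2a)) − 1) = 39.661675·(cosh(1.549418) − 1) = 57.927839
T_max/T_min = cosh(S/(2a)) = 2.460549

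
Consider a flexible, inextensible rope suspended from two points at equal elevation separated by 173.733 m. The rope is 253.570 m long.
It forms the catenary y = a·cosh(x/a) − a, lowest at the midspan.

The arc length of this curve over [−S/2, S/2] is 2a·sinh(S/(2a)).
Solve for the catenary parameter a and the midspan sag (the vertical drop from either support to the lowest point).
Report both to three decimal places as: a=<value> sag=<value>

seed: a₀ = √(S³/(24(L−S))) = √(173.733³/(24·79.837)) = 52.313738
iter 1: u=1.660491  f(a)=+1.176e+01  f'(a)=-3.981e+00  a ← 52.313738 − (+1.176e+01/-3.981e+00) = 55.267076
iter 2: u=1.571759  f(a)=+1.069e+00  f'(a)=-3.287e+00  a ← 55.267076 − (+1.069e+00/-3.287e+00) = 55.592314
iter 3: u=1.562563  f(a)=+1.079e-02  f'(a)=-3.221e+00  a ← 55.592314 − (+1.079e-02/-3.221e+00) = 55.595665
iter 4: u=1.562469  f(a)=+1.124e-06  f'(a)=-3.220e+00  a ← 55.595665 − (+1.124e-06/-3.220e+00) = 55.595665
iter 5: u=1.562469  f(a)=-2.842e-14  f'(a)=-3.220e+00  a ← 55.595665 − (-2.842e-14/-3.220e+00) = 55.595665
converged: |Δa| < 1e-12 after 5 iterations
sag = a·(cosh(S/(2a)) − 1) = 55.595665·(cosh(1.562469) − 1) = 82.843181
T_max/T_min = cosh(S/(2a)) = 2.490101

a=55.596 sag=82.843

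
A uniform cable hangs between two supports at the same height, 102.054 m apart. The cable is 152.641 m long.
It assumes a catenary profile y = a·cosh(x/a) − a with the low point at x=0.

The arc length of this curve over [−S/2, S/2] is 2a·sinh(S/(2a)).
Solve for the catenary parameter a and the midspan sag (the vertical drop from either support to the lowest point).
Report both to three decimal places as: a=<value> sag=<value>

a=31.578 sag=51.018

seed: a₀ = √(S³/(24(L−S))) = √(102.054³/(24·50.587)) = 29.588297
iter 1: u=1.724567  f(a)=+8.078e+00  f'(a)=-4.551e+00  a ← 29.588297 − (+8.078e+00/-4.551e+00) = 31.363454
iter 2: u=1.626957  f(a)=+7.841e-01  f'(a)=-3.706e+00  a ← 31.363454 − (+7.841e-01/-3.706e+00) = 31.574994
iter 3: u=1.616057  f(a)=+9.140e-03  f'(a)=-3.621e+00  a ← 31.574994 − (+9.140e-03/-3.621e+00) = 31.577518
iter 4: u=1.615928  f(a)=+1.274e-06  f'(a)=-3.619e+00  a ← 31.577518 − (+1.274e-06/-3.619e+00) = 31.577519
iter 5: u=1.615928  f(a)=+0.000e+00  f'(a)=-3.619e+00  a ← 31.577519 − (+0.000e+00/-3.619e+00) = 31.577519
converged: |Δa| < 1e-12 after 5 iterations
sag = a·(cosh(S/(2a)) − 1) = 31.577519·(cosh(1.615928) − 1) = 51.017629
T_max/T_min = cosh(S/(2a)) = 2.615631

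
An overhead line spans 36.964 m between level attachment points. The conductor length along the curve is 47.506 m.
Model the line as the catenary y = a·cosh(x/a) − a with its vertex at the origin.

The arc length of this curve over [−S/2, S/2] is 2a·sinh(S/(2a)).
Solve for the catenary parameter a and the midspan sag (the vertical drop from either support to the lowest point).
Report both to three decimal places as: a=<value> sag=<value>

seed: a₀ = √(S³/(24(L−S))) = √(36.964³/(24·10.542)) = 14.128671
iter 1: u=1.308120  f(a)=+9.396e-01  f'(a)=-1.764e+00  a ← 14.128671 − (+9.396e-01/-1.764e+00) = 14.661398
iter 2: u=1.260589  f(a)=+5.576e-02  f'(a)=-1.560e+00  a ← 14.661398 − (+5.576e-02/-1.560e+00) = 14.697137
iter 3: u=1.257524  f(a)=+2.237e-04  f'(a)=-1.548e+00  a ← 14.697137 − (+2.237e-04/-1.548e+00) = 14.697282
iter 4: u=1.257511  f(a)=+3.635e-09  f'(a)=-1.548e+00  a ← 14.697282 − (+3.635e-09/-1.548e+00) = 14.697282
iter 5: u=1.257511  f(a)=-1.421e-14  f'(a)=-1.548e+00  a ← 14.697282 − (-1.421e-14/-1.548e+00) = 14.697282
converged: |Δa| < 1e-12 after 5 iterations
sag = a·(cosh(S/(2a)) − 1) = 14.697282·(cosh(1.257511) − 1) = 13.235049
T_max/T_min = cosh(S/(2a)) = 1.900510

a=14.697 sag=13.235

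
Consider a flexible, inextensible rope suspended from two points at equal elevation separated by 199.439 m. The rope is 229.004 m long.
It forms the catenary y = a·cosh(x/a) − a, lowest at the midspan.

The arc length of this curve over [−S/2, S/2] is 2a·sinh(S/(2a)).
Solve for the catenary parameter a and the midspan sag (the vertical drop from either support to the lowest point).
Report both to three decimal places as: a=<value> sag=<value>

seed: a₀ = √(S³/(24(L−S))) = √(199.439³/(24·29.565)) = 105.735438
iter 1: u=0.943104  f(a)=+1.343e+00  f'(a)=-6.106e-01  a ← 105.735438 − (+1.343e+00/-6.106e-01) = 107.935035
iter 2: u=0.923884  f(a)=+4.305e-02  f'(a)=-5.720e-01  a ← 107.935035 − (+4.305e-02/-5.720e-01) = 108.010302
iter 3: u=0.923241  f(a)=+4.749e-05  f'(a)=-5.707e-01  a ← 108.010302 − (+4.749e-05/-5.707e-01) = 108.010385
iter 4: u=0.923240  f(a)=+5.790e-11  f'(a)=-5.707e-01  a ← 108.010385 − (+5.790e-11/-5.707e-01) = 108.010385
converged: |Δa| < 1e-12 after 4 iterations
sag = a·(cosh(S/(2a)) − 1) = 108.010385·(cosh(0.923240) − 1) = 49.396576
T_max/T_min = cosh(S/(2a)) = 1.457332

a=108.010 sag=49.397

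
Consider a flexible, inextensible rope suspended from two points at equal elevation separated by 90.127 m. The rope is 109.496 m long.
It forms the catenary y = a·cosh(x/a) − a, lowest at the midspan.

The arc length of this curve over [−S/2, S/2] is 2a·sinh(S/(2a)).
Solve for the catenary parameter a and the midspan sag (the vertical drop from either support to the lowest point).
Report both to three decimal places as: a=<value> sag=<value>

seed: a₀ = √(S³/(24(L−S))) = √(90.127³/(24·19.369)) = 39.684705
iter 1: u=1.135538  f(a)=+1.288e+00  f'(a)=-1.108e+00  a ← 39.684705 − (+1.288e+00/-1.108e+00) = 40.847030
iter 2: u=1.103226  f(a)=+5.874e-02  f'(a)=-1.009e+00  a ← 40.847030 − (+5.874e-02/-1.009e+00) = 40.905253
iter 3: u=1.101656  f(a)=+1.352e-04  f'(a)=-1.004e+00  a ← 40.905253 − (+1.352e-04/-1.004e+00) = 40.905387
iter 4: u=1.101652  f(a)=+7.194e-10  f'(a)=-1.004e+00  a ← 40.905387 − (+7.194e-10/-1.004e+00) = 40.905387
iter 5: u=1.101652  f(a)=-1.421e-14  f'(a)=-1.004e+00  a ← 40.905387 − (-1.421e-14/-1.004e+00) = 40.905387
converged: |Δa| < 1e-12 after 5 iterations
sag = a·(cosh(S/(2a)) − 1) = 40.905387·(cosh(1.101652) − 1) = 27.436358
T_max/T_min = cosh(S/(2a)) = 1.670727

a=40.905 sag=27.436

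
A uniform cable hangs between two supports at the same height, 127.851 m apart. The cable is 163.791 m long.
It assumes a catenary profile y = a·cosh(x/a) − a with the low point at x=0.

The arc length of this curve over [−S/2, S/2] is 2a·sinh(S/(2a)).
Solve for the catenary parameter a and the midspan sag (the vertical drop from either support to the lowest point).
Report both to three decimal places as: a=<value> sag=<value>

seed: a₀ = √(S³/(24(L−S))) = √(127.851³/(24·35.940)) = 49.222258
iter 1: u=1.298711  f(a)=+3.156e+00  f'(a)=-1.722e+00  a ← 49.222258 − (+3.156e+00/-1.722e+00) = 51.054811
iter 2: u=1.252096  f(a)=+1.848e-01  f'(a)=-1.526e+00  a ← 51.054811 − (+1.848e-01/-1.526e+00) = 51.175929
iter 3: u=1.249132  f(a)=+7.208e-04  f'(a)=-1.514e+00  a ← 51.175929 − (+7.208e-04/-1.514e+00) = 51.176406
iter 4: u=1.249121  f(a)=+1.106e-08  f'(a)=-1.514e+00  a ← 51.176406 − (+1.106e-08/-1.514e+00) = 51.176406
iter 5: u=1.249121  f(a)=+0.000e+00  f'(a)=-1.514e+00  a ← 51.176406 − (+0.000e+00/-1.514e+00) = 51.176406
converged: |Δa| < 1e-12 after 5 iterations
sag = a·(cosh(S/(2a)) − 1) = 51.176406·(cosh(1.249121) − 1) = 45.394280
T_max/T_min = cosh(S/(2a)) = 1.887016

a=51.176 sag=45.394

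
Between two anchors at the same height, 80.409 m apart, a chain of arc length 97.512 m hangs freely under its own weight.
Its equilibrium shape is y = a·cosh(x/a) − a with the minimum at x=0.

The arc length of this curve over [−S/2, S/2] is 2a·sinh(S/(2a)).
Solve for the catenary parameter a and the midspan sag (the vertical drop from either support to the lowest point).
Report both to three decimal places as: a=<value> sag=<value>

seed: a₀ = √(S³/(24(L−S))) = √(80.409³/(24·17.103)) = 35.588954
iter 1: u=1.129690  f(a)=+1.125e+00  f'(a)=-1.090e+00  a ← 35.588954 − (+1.125e+00/-1.090e+00) = 36.621603
iter 2: u=1.097836  f(a)=+5.083e-02  f'(a)=-9.931e-01  a ← 36.621603 − (+5.083e-02/-9.931e-01) = 36.672783
iter 3: u=1.096303  f(a)=+1.146e-04  f'(a)=-9.886e-01  a ← 36.672783 − (+1.146e-04/-9.886e-01) = 36.672899
iter 4: u=1.096300  f(a)=+5.855e-10  f'(a)=-9.886e-01  a ← 36.672899 − (+5.855e-10/-9.886e-01) = 36.672899
iter 5: u=1.096300  f(a)=-1.421e-14  f'(a)=-9.886e-01  a ← 36.672899 − (-1.421e-14/-9.886e-01) = 36.672899
converged: |Δa| < 1e-12 after 5 iterations
sag = a·(cosh(S/(2a)) − 1) = 36.672899·(cosh(1.096300) − 1) = 24.335699
T_max/T_min = cosh(S/(2a)) = 1.663588

a=36.673 sag=24.336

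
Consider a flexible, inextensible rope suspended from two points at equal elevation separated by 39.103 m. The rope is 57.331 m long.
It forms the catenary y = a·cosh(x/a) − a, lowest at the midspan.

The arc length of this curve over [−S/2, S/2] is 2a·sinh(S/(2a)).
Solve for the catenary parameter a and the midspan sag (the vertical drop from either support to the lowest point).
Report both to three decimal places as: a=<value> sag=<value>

seed: a₀ = √(S³/(24(L−S))) = √(39.103³/(24·18.228)) = 11.690686
iter 1: u=1.672400  f(a)=+2.726e+00  f'(a)=-4.082e+00  a ← 11.690686 − (+2.726e+00/-4.082e+00) = 12.358349
iter 2: u=1.582048  f(a)=+2.509e-01  f'(a)=-3.362e+00  a ← 12.358349 − (+2.509e-01/-3.362e+00) = 12.432979
iter 3: u=1.572552  f(a)=+2.603e-03  f'(a)=-3.293e+00  a ← 12.432979 − (+2.603e-03/-3.293e+00) = 12.433769
iter 4: u=1.572452  f(a)=+2.866e-07  f'(a)=-3.292e+00  a ← 12.433769 − (+2.866e-07/-3.292e+00) = 12.433769
iter 5: u=1.572452  f(a)=+0.000e+00  f'(a)=-3.292e+00  a ← 12.433769 − (+0.000e+00/-3.292e+00) = 12.433769
converged: |Δa| < 1e-12 after 5 iterations
sag = a·(cosh(S/(2a)) − 1) = 12.433769·(cosh(1.572452) − 1) = 18.812183
T_max/T_min = cosh(S/(2a)) = 2.512991

a=12.434 sag=18.812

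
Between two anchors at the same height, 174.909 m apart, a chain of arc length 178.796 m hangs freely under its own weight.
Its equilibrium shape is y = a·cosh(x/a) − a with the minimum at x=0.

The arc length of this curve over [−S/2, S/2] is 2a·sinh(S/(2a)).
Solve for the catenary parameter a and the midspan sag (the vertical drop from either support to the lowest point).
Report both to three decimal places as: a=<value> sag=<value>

seed: a₀ = √(S³/(24(L−S))) = √(174.909³/(24·3.887)) = 239.499904
iter 1: u=0.365155  f(a)=+2.600e-02  f'(a)=-3.289e-02  a ← 239.499904 − (+2.600e-02/-3.289e-02) = 240.290216
iter 2: u=0.363954  f(a)=+1.292e-04  f'(a)=-3.257e-02  a ← 240.290216 − (+1.292e-04/-3.257e-02) = 240.294184
iter 3: u=0.363948  f(a)=+3.230e-09  f'(a)=-3.257e-02  a ← 240.294184 − (+3.230e-09/-3.257e-02) = 240.294184
iter 4: u=0.363948  f(a)=-2.842e-14  f'(a)=-3.257e-02  a ← 240.294184 − (-2.842e-14/-3.257e-02) = 240.294184
converged: |Δa| < 1e-12 after 4 iterations
sag = a·(cosh(S/(2a)) − 1) = 240.294184·(cosh(0.363948) − 1) = 16.090873
T_max/T_min = cosh(S/(2a)) = 1.066963

a=240.294 sag=16.091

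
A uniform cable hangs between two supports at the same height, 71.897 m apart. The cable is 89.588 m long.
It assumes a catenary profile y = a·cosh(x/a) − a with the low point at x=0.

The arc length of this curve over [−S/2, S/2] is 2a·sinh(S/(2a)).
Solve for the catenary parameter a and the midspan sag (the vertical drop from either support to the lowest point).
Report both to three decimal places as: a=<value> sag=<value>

a=30.621 sag=23.639

seed: a₀ = √(S³/(24(L−S))) = √(71.897³/(24·17.691)) = 29.585870
iter 1: u=1.215056  f(a)=+1.353e+00  f'(a)=-1.382e+00  a ← 29.585870 − (+1.353e+00/-1.382e+00) = 30.564697
iter 2: u=1.176144  f(a)=+7.003e-02  f'(a)=-1.242e+00  a ← 30.564697 − (+7.003e-02/-1.242e+00) = 30.621072
iter 3: u=1.173979  f(a)=+2.104e-04  f'(a)=-1.235e+00  a ← 30.621072 − (+2.104e-04/-1.235e+00) = 30.621242
iter 4: u=1.173973  f(a)=+1.911e-09  f'(a)=-1.235e+00  a ← 30.621242 − (+1.911e-09/-1.235e+00) = 30.621242
iter 5: u=1.173973  f(a)=+0.000e+00  f'(a)=-1.235e+00  a ← 30.621242 − (+0.000e+00/-1.235e+00) = 30.621242
converged: |Δa| < 1e-12 after 5 iterations
sag = a·(cosh(S/(2a)) − 1) = 30.621242·(cosh(1.173973) − 1) = 23.638899
T_max/T_min = cosh(S/(2a)) = 1.771977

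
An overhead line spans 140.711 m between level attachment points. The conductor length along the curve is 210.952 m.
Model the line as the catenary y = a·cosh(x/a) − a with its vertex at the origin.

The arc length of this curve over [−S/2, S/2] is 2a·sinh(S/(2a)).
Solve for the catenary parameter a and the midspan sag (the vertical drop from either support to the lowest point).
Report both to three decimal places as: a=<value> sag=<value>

a=43.404 sag=70.654

seed: a₀ = √(S³/(24(L−S))) = √(140.711³/(24·70.241)) = 40.652861
iter 1: u=1.730641  f(a)=+1.130e+01  f'(a)=-4.608e+00  a ← 40.652861 − (+1.130e+01/-4.608e+00) = 43.105527
iter 2: u=1.632169  f(a)=+1.104e+00  f'(a)=-3.748e+00  a ← 43.105527 − (+1.104e+00/-3.748e+00) = 43.399953
iter 3: u=1.621096  f(a)=+1.304e-02  f'(a)=-3.660e+00  a ← 43.399953 − (+1.304e-02/-3.660e+00) = 43.403515
iter 4: u=1.620963  f(a)=+1.867e-06  f'(a)=-3.659e+00  a ← 43.403515 − (+1.867e-06/-3.659e+00) = 43.403515
iter 5: u=1.620963  f(a)=+2.842e-14  f'(a)=-3.659e+00  a ← 43.403515 − (+2.842e-14/-3.659e+00) = 43.403515
converged: |Δa| < 1e-12 after 5 iterations
sag = a·(cosh(S/(2a)) − 1) = 43.403515·(cosh(1.620963) − 1) = 70.653715
T_max/T_min = cosh(S/(2a)) = 2.627834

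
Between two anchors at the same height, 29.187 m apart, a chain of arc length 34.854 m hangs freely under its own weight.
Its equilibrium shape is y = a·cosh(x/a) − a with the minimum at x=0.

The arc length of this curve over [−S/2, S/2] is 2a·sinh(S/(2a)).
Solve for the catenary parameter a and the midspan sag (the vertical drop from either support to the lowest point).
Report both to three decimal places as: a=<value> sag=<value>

seed: a₀ = √(S³/(24(L−S))) = √(29.187³/(24·5.667)) = 13.520787
iter 1: u=1.079338  f(a)=+3.394e-01  f'(a)=-9.401e-01  a ← 13.520787 − (+3.394e-01/-9.401e-01) = 13.881823
iter 2: u=1.051267  f(a)=+1.407e-02  f'(a)=-8.636e-01  a ← 13.881823 − (+1.407e-02/-8.636e-01) = 13.898114
iter 3: u=1.050035  f(a)=+2.649e-05  f'(a)=-8.603e-01  a ← 13.898114 − (+2.649e-05/-8.603e-01) = 13.898145
iter 4: u=1.050032  f(a)=+9.433e-11  f'(a)=-8.603e-01  a ← 13.898145 − (+9.433e-11/-8.603e-01) = 13.898145
iter 5: u=1.050032  f(a)=-7.105e-15  f'(a)=-8.603e-01  a ← 13.898145 − (-7.105e-15/-8.603e-01) = 13.898145
converged: |Δa| < 1e-12 after 5 iterations
sag = a·(cosh(S/(2a)) − 1) = 13.898145·(cosh(1.050032) − 1) = 8.392184
T_max/T_min = cosh(S/(2a)) = 1.603835

a=13.898 sag=8.392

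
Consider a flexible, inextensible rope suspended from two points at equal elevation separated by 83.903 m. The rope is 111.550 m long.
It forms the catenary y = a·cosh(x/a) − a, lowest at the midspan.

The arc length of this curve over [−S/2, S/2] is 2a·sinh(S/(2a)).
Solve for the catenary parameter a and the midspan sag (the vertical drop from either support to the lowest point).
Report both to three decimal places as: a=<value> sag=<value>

seed: a₀ = √(S³/(24(L−S))) = √(83.903³/(24·27.647)) = 29.835726
iter 1: u=1.406083  f(a)=+2.865e+00  f'(a)=-2.247e+00  a ← 29.835726 − (+2.865e+00/-2.247e+00) = 31.111137
iter 2: u=1.348440  f(a)=+1.940e-01  f'(a)=-1.952e+00  a ← 31.111137 − (+1.940e-01/-1.952e+00) = 31.210519
iter 3: u=1.344146  f(a)=+1.032e-03  f'(a)=-1.931e+00  a ← 31.210519 − (+1.032e-03/-1.931e+00) = 31.211053
iter 4: u=1.344123  f(a)=+2.953e-08  f'(a)=-1.931e+00  a ← 31.211053 − (+2.953e-08/-1.931e+00) = 31.211053
iter 5: u=1.344123  f(a)=-1.421e-14  f'(a)=-1.931e+00  a ← 31.211053 − (-1.421e-14/-1.931e+00) = 31.211053
converged: |Δa| < 1e-12 after 5 iterations
sag = a·(cosh(S/(2a)) − 1) = 31.211053·(cosh(1.344123) − 1) = 32.702799
T_max/T_min = cosh(S/(2a)) = 2.047795

a=31.211 sag=32.703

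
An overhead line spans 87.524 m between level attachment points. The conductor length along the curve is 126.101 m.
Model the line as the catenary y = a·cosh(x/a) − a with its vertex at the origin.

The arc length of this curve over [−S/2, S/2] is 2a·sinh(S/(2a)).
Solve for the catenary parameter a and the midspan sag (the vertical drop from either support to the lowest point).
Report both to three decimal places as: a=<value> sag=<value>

seed: a₀ = √(S³/(24(L−S))) = √(87.524³/(24·38.577)) = 26.910446
iter 1: u=1.626209  f(a)=+5.434e+00  f'(a)=-3.701e+00  a ← 26.910446 − (+5.434e+00/-3.701e+00) = 28.378954
iter 2: u=1.542058  f(a)=+4.765e-01  f'(a)=-3.078e+00  a ← 28.378954 − (+4.765e-01/-3.078e+00) = 28.533797
iter 3: u=1.533690  f(a)=+4.442e-03  f'(a)=-3.020e+00  a ← 28.533797 − (+4.442e-03/-3.020e+00) = 28.535267
iter 4: u=1.533611  f(a)=+3.940e-07  f'(a)=-3.020e+00  a ← 28.535267 − (+3.940e-07/-3.020e+00) = 28.535268
iter 5: u=1.533611  f(a)=+0.000e+00  f'(a)=-3.020e+00  a ← 28.535268 − (+0.000e+00/-3.020e+00) = 28.535268
converged: |Δa| < 1e-12 after 5 iterations
sag = a·(cosh(S/(2a)) − 1) = 28.535268·(cosh(1.533611) − 1) = 40.671864
T_max/T_min = cosh(S/(2a)) = 2.425319

a=28.535 sag=40.672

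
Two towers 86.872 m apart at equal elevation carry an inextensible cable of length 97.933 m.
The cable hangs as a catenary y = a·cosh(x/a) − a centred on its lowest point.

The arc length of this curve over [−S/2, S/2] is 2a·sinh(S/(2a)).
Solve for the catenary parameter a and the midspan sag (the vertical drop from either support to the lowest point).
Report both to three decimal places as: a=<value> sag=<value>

a=50.618 sag=19.809

seed: a₀ = √(S³/(24(L−S))) = √(86.872³/(24·11.061)) = 49.695483
iter 1: u=0.874043  f(a)=+4.303e-01  f'(a)=-4.801e-01  a ← 49.695483 − (+4.303e-01/-4.801e-01) = 50.591694
iter 2: u=0.858560  f(a)=+1.192e-02  f'(a)=-4.538e-01  a ← 50.591694 − (+1.192e-02/-4.538e-01) = 50.617948
iter 3: u=0.858115  f(a)=+9.714e-06  f'(a)=-4.531e-01  a ← 50.617948 − (+9.714e-06/-4.531e-01) = 50.617969
iter 4: u=0.858114  f(a)=+6.480e-12  f'(a)=-4.531e-01  a ← 50.617969 − (+6.480e-12/-4.531e-01) = 50.617969
converged: |Δa| < 1e-12 after 4 iterations
sag = a·(cosh(S/(2a)) − 1) = 50.617969·(cosh(0.858114) − 1) = 19.808566
T_max/T_min = cosh(S/(2a)) = 1.391335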